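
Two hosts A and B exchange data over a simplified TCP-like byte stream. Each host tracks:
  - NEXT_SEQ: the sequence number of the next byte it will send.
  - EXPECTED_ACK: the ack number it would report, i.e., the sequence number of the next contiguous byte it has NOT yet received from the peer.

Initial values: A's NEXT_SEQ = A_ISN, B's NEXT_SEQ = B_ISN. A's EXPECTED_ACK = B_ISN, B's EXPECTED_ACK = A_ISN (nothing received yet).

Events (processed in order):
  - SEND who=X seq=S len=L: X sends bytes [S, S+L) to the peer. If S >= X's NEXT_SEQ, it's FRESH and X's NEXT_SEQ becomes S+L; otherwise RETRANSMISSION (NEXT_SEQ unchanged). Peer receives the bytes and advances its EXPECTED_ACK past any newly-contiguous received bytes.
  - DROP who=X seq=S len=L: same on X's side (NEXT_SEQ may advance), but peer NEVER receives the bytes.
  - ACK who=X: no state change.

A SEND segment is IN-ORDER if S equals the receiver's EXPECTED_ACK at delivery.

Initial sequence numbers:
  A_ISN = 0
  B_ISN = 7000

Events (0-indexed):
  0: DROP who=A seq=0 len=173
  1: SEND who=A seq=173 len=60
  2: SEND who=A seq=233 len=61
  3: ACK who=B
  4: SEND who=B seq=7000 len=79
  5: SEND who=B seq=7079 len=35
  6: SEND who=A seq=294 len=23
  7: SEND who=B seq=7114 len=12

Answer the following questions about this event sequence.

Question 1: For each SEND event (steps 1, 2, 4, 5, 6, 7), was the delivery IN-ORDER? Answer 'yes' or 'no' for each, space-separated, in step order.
Answer: no no yes yes no yes

Derivation:
Step 1: SEND seq=173 -> out-of-order
Step 2: SEND seq=233 -> out-of-order
Step 4: SEND seq=7000 -> in-order
Step 5: SEND seq=7079 -> in-order
Step 6: SEND seq=294 -> out-of-order
Step 7: SEND seq=7114 -> in-order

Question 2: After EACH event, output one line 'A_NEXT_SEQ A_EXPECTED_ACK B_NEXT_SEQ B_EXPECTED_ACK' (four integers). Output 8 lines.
173 7000 7000 0
233 7000 7000 0
294 7000 7000 0
294 7000 7000 0
294 7079 7079 0
294 7114 7114 0
317 7114 7114 0
317 7126 7126 0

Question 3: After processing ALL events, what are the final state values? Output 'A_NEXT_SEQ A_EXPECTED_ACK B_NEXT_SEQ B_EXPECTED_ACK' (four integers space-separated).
Answer: 317 7126 7126 0

Derivation:
After event 0: A_seq=173 A_ack=7000 B_seq=7000 B_ack=0
After event 1: A_seq=233 A_ack=7000 B_seq=7000 B_ack=0
After event 2: A_seq=294 A_ack=7000 B_seq=7000 B_ack=0
After event 3: A_seq=294 A_ack=7000 B_seq=7000 B_ack=0
After event 4: A_seq=294 A_ack=7079 B_seq=7079 B_ack=0
After event 5: A_seq=294 A_ack=7114 B_seq=7114 B_ack=0
After event 6: A_seq=317 A_ack=7114 B_seq=7114 B_ack=0
After event 7: A_seq=317 A_ack=7126 B_seq=7126 B_ack=0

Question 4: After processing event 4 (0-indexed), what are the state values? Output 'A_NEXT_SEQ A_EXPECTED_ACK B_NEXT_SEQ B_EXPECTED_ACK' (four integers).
After event 0: A_seq=173 A_ack=7000 B_seq=7000 B_ack=0
After event 1: A_seq=233 A_ack=7000 B_seq=7000 B_ack=0
After event 2: A_seq=294 A_ack=7000 B_seq=7000 B_ack=0
After event 3: A_seq=294 A_ack=7000 B_seq=7000 B_ack=0
After event 4: A_seq=294 A_ack=7079 B_seq=7079 B_ack=0

294 7079 7079 0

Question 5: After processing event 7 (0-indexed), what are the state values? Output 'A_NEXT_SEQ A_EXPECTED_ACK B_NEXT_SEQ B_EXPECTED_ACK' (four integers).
After event 0: A_seq=173 A_ack=7000 B_seq=7000 B_ack=0
After event 1: A_seq=233 A_ack=7000 B_seq=7000 B_ack=0
After event 2: A_seq=294 A_ack=7000 B_seq=7000 B_ack=0
After event 3: A_seq=294 A_ack=7000 B_seq=7000 B_ack=0
After event 4: A_seq=294 A_ack=7079 B_seq=7079 B_ack=0
After event 5: A_seq=294 A_ack=7114 B_seq=7114 B_ack=0
After event 6: A_seq=317 A_ack=7114 B_seq=7114 B_ack=0
After event 7: A_seq=317 A_ack=7126 B_seq=7126 B_ack=0

317 7126 7126 0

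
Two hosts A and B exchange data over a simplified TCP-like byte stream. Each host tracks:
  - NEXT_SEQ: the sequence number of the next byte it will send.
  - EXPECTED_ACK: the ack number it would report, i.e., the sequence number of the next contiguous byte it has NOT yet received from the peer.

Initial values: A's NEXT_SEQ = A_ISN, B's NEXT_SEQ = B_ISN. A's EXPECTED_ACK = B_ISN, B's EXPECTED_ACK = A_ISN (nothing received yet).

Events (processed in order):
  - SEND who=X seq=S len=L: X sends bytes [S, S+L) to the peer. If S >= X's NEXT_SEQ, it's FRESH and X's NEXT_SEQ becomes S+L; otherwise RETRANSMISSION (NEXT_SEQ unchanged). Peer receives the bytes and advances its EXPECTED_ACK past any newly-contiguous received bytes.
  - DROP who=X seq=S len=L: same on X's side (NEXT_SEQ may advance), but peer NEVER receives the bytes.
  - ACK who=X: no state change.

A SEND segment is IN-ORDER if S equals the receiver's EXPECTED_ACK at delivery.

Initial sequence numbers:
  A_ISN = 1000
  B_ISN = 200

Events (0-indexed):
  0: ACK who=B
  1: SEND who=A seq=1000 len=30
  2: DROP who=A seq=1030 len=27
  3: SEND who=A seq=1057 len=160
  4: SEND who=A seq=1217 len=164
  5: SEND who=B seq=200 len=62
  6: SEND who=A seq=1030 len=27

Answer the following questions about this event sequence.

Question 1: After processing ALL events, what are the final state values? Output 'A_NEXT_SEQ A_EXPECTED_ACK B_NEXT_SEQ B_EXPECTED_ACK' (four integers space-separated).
After event 0: A_seq=1000 A_ack=200 B_seq=200 B_ack=1000
After event 1: A_seq=1030 A_ack=200 B_seq=200 B_ack=1030
After event 2: A_seq=1057 A_ack=200 B_seq=200 B_ack=1030
After event 3: A_seq=1217 A_ack=200 B_seq=200 B_ack=1030
After event 4: A_seq=1381 A_ack=200 B_seq=200 B_ack=1030
After event 5: A_seq=1381 A_ack=262 B_seq=262 B_ack=1030
After event 6: A_seq=1381 A_ack=262 B_seq=262 B_ack=1381

Answer: 1381 262 262 1381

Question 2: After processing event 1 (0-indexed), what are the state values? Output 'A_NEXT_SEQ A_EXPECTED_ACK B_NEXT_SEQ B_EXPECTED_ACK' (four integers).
After event 0: A_seq=1000 A_ack=200 B_seq=200 B_ack=1000
After event 1: A_seq=1030 A_ack=200 B_seq=200 B_ack=1030

1030 200 200 1030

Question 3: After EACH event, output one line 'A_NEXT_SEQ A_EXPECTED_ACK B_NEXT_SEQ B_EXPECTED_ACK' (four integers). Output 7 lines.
1000 200 200 1000
1030 200 200 1030
1057 200 200 1030
1217 200 200 1030
1381 200 200 1030
1381 262 262 1030
1381 262 262 1381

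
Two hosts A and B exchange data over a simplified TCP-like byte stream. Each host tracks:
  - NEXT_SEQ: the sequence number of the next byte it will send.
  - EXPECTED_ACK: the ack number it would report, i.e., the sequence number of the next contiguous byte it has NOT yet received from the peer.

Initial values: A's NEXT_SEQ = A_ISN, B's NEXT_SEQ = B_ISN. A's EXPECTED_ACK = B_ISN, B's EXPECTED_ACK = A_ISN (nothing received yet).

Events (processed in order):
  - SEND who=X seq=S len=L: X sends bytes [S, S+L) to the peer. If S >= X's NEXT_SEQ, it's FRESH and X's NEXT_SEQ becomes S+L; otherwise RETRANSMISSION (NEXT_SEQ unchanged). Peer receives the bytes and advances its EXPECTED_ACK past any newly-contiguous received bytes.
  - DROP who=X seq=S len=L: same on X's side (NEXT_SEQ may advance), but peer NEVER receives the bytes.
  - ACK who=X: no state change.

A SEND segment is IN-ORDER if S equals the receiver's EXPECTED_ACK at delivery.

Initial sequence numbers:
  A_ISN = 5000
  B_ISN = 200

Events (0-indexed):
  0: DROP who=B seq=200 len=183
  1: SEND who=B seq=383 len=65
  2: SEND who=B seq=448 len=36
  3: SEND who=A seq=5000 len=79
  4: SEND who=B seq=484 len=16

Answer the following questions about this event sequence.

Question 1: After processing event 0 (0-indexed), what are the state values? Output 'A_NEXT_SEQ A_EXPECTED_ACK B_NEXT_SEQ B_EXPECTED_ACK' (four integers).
After event 0: A_seq=5000 A_ack=200 B_seq=383 B_ack=5000

5000 200 383 5000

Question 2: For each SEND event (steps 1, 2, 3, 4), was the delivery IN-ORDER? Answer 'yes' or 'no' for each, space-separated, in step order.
Answer: no no yes no

Derivation:
Step 1: SEND seq=383 -> out-of-order
Step 2: SEND seq=448 -> out-of-order
Step 3: SEND seq=5000 -> in-order
Step 4: SEND seq=484 -> out-of-order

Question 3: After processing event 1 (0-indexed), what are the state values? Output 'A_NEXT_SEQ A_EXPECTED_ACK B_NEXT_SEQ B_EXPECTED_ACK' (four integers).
After event 0: A_seq=5000 A_ack=200 B_seq=383 B_ack=5000
After event 1: A_seq=5000 A_ack=200 B_seq=448 B_ack=5000

5000 200 448 5000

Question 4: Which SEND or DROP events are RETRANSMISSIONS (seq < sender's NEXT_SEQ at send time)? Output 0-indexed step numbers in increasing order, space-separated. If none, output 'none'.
Answer: none

Derivation:
Step 0: DROP seq=200 -> fresh
Step 1: SEND seq=383 -> fresh
Step 2: SEND seq=448 -> fresh
Step 3: SEND seq=5000 -> fresh
Step 4: SEND seq=484 -> fresh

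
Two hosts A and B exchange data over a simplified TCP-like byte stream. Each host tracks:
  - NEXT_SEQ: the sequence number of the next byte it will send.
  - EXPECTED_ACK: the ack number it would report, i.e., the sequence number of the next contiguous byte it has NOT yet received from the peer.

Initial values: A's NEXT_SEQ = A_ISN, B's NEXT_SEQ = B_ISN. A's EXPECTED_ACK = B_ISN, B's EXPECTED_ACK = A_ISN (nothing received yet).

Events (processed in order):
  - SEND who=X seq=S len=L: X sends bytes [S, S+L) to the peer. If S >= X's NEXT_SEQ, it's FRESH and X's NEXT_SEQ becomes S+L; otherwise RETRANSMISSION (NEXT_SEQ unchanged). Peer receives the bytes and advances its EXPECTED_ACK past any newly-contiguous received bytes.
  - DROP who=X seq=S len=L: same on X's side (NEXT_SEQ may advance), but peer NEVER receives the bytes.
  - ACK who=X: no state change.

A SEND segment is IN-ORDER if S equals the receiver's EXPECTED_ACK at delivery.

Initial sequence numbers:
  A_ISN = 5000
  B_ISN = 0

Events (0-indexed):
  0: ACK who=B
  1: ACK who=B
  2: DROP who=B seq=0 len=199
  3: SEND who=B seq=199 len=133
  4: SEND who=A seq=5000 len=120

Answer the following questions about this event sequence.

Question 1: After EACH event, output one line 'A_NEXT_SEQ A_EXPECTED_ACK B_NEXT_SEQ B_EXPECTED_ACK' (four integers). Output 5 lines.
5000 0 0 5000
5000 0 0 5000
5000 0 199 5000
5000 0 332 5000
5120 0 332 5120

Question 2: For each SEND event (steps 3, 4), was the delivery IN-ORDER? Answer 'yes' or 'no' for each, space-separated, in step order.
Step 3: SEND seq=199 -> out-of-order
Step 4: SEND seq=5000 -> in-order

Answer: no yes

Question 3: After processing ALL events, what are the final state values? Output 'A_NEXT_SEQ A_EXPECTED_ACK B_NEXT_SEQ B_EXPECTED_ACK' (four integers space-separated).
After event 0: A_seq=5000 A_ack=0 B_seq=0 B_ack=5000
After event 1: A_seq=5000 A_ack=0 B_seq=0 B_ack=5000
After event 2: A_seq=5000 A_ack=0 B_seq=199 B_ack=5000
After event 3: A_seq=5000 A_ack=0 B_seq=332 B_ack=5000
After event 4: A_seq=5120 A_ack=0 B_seq=332 B_ack=5120

Answer: 5120 0 332 5120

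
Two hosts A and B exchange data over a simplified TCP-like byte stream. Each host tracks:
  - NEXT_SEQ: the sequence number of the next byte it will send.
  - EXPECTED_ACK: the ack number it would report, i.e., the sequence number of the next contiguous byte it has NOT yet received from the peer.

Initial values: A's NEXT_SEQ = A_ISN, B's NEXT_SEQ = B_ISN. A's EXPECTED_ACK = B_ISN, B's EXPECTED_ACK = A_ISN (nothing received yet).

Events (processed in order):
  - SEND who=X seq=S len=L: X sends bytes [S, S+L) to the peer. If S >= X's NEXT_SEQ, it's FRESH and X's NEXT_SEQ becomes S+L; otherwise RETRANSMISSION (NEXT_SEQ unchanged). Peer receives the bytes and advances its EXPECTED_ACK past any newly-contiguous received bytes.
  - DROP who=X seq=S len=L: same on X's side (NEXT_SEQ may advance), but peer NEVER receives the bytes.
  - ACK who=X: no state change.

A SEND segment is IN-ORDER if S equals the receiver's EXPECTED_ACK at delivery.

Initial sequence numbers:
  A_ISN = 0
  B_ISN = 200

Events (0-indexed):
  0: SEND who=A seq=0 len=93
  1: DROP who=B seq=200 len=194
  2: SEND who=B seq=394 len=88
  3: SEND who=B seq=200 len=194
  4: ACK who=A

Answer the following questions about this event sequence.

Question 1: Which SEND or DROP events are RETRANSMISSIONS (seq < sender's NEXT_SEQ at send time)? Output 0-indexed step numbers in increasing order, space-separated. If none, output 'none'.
Answer: 3

Derivation:
Step 0: SEND seq=0 -> fresh
Step 1: DROP seq=200 -> fresh
Step 2: SEND seq=394 -> fresh
Step 3: SEND seq=200 -> retransmit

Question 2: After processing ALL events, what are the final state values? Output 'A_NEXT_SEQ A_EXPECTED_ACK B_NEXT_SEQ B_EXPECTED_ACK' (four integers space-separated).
After event 0: A_seq=93 A_ack=200 B_seq=200 B_ack=93
After event 1: A_seq=93 A_ack=200 B_seq=394 B_ack=93
After event 2: A_seq=93 A_ack=200 B_seq=482 B_ack=93
After event 3: A_seq=93 A_ack=482 B_seq=482 B_ack=93
After event 4: A_seq=93 A_ack=482 B_seq=482 B_ack=93

Answer: 93 482 482 93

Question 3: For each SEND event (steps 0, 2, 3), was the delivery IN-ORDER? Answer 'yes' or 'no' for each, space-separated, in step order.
Step 0: SEND seq=0 -> in-order
Step 2: SEND seq=394 -> out-of-order
Step 3: SEND seq=200 -> in-order

Answer: yes no yes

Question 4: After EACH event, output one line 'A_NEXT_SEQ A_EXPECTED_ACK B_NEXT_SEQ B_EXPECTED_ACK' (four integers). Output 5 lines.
93 200 200 93
93 200 394 93
93 200 482 93
93 482 482 93
93 482 482 93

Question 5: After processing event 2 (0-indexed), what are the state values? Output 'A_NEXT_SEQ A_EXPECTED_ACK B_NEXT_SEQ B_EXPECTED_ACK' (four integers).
After event 0: A_seq=93 A_ack=200 B_seq=200 B_ack=93
After event 1: A_seq=93 A_ack=200 B_seq=394 B_ack=93
After event 2: A_seq=93 A_ack=200 B_seq=482 B_ack=93

93 200 482 93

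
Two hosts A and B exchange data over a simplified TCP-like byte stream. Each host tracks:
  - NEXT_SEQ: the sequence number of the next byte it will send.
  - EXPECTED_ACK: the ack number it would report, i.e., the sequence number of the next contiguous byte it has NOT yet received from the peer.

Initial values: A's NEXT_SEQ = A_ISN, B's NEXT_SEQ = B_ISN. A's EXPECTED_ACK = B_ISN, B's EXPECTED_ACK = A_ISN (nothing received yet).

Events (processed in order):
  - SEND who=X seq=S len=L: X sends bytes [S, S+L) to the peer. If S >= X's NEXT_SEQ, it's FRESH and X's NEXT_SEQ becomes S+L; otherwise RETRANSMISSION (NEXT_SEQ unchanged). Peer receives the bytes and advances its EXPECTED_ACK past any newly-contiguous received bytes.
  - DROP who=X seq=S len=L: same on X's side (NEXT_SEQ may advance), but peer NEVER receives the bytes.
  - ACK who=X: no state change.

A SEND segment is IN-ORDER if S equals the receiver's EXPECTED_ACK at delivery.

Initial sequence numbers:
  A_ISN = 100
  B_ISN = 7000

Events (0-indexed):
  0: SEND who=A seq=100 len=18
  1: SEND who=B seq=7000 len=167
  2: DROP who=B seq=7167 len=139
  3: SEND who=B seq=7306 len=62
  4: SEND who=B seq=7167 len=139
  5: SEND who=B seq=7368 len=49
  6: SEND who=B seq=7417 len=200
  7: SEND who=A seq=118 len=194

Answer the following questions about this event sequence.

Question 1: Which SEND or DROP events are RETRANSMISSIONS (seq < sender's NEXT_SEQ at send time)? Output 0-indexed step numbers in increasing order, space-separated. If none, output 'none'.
Step 0: SEND seq=100 -> fresh
Step 1: SEND seq=7000 -> fresh
Step 2: DROP seq=7167 -> fresh
Step 3: SEND seq=7306 -> fresh
Step 4: SEND seq=7167 -> retransmit
Step 5: SEND seq=7368 -> fresh
Step 6: SEND seq=7417 -> fresh
Step 7: SEND seq=118 -> fresh

Answer: 4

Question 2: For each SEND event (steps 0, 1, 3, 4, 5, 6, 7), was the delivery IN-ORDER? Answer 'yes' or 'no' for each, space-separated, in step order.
Step 0: SEND seq=100 -> in-order
Step 1: SEND seq=7000 -> in-order
Step 3: SEND seq=7306 -> out-of-order
Step 4: SEND seq=7167 -> in-order
Step 5: SEND seq=7368 -> in-order
Step 6: SEND seq=7417 -> in-order
Step 7: SEND seq=118 -> in-order

Answer: yes yes no yes yes yes yes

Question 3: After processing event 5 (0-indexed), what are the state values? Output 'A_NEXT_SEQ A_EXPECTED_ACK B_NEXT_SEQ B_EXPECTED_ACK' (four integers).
After event 0: A_seq=118 A_ack=7000 B_seq=7000 B_ack=118
After event 1: A_seq=118 A_ack=7167 B_seq=7167 B_ack=118
After event 2: A_seq=118 A_ack=7167 B_seq=7306 B_ack=118
After event 3: A_seq=118 A_ack=7167 B_seq=7368 B_ack=118
After event 4: A_seq=118 A_ack=7368 B_seq=7368 B_ack=118
After event 5: A_seq=118 A_ack=7417 B_seq=7417 B_ack=118

118 7417 7417 118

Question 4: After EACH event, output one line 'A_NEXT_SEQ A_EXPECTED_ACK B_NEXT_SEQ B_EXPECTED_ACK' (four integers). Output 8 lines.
118 7000 7000 118
118 7167 7167 118
118 7167 7306 118
118 7167 7368 118
118 7368 7368 118
118 7417 7417 118
118 7617 7617 118
312 7617 7617 312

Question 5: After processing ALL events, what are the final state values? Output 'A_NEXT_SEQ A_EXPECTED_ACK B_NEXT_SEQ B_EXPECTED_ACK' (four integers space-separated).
Answer: 312 7617 7617 312

Derivation:
After event 0: A_seq=118 A_ack=7000 B_seq=7000 B_ack=118
After event 1: A_seq=118 A_ack=7167 B_seq=7167 B_ack=118
After event 2: A_seq=118 A_ack=7167 B_seq=7306 B_ack=118
After event 3: A_seq=118 A_ack=7167 B_seq=7368 B_ack=118
After event 4: A_seq=118 A_ack=7368 B_seq=7368 B_ack=118
After event 5: A_seq=118 A_ack=7417 B_seq=7417 B_ack=118
After event 6: A_seq=118 A_ack=7617 B_seq=7617 B_ack=118
After event 7: A_seq=312 A_ack=7617 B_seq=7617 B_ack=312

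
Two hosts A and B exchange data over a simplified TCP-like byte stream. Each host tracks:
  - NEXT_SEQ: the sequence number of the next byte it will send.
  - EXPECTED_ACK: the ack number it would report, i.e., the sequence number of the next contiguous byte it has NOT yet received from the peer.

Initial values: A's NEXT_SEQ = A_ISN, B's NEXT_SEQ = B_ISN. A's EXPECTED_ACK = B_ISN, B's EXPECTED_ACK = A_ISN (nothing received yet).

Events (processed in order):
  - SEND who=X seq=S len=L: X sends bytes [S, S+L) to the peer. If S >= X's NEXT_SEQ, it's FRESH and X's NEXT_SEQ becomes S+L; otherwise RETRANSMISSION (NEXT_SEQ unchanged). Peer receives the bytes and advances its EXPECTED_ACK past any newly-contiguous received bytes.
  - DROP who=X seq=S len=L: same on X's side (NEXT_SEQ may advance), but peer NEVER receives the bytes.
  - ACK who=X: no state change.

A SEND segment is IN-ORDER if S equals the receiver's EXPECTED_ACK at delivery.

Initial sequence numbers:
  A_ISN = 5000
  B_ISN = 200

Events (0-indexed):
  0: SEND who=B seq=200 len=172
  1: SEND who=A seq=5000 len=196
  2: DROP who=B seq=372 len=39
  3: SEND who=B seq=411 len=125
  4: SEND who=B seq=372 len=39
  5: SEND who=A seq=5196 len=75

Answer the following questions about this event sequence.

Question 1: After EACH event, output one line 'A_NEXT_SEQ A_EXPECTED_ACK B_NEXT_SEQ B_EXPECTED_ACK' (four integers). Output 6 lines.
5000 372 372 5000
5196 372 372 5196
5196 372 411 5196
5196 372 536 5196
5196 536 536 5196
5271 536 536 5271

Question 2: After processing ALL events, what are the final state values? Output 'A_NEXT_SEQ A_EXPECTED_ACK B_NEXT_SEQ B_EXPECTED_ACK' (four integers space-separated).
Answer: 5271 536 536 5271

Derivation:
After event 0: A_seq=5000 A_ack=372 B_seq=372 B_ack=5000
After event 1: A_seq=5196 A_ack=372 B_seq=372 B_ack=5196
After event 2: A_seq=5196 A_ack=372 B_seq=411 B_ack=5196
After event 3: A_seq=5196 A_ack=372 B_seq=536 B_ack=5196
After event 4: A_seq=5196 A_ack=536 B_seq=536 B_ack=5196
After event 5: A_seq=5271 A_ack=536 B_seq=536 B_ack=5271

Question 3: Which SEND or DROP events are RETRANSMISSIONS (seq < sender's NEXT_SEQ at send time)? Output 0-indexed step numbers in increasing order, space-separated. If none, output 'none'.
Answer: 4

Derivation:
Step 0: SEND seq=200 -> fresh
Step 1: SEND seq=5000 -> fresh
Step 2: DROP seq=372 -> fresh
Step 3: SEND seq=411 -> fresh
Step 4: SEND seq=372 -> retransmit
Step 5: SEND seq=5196 -> fresh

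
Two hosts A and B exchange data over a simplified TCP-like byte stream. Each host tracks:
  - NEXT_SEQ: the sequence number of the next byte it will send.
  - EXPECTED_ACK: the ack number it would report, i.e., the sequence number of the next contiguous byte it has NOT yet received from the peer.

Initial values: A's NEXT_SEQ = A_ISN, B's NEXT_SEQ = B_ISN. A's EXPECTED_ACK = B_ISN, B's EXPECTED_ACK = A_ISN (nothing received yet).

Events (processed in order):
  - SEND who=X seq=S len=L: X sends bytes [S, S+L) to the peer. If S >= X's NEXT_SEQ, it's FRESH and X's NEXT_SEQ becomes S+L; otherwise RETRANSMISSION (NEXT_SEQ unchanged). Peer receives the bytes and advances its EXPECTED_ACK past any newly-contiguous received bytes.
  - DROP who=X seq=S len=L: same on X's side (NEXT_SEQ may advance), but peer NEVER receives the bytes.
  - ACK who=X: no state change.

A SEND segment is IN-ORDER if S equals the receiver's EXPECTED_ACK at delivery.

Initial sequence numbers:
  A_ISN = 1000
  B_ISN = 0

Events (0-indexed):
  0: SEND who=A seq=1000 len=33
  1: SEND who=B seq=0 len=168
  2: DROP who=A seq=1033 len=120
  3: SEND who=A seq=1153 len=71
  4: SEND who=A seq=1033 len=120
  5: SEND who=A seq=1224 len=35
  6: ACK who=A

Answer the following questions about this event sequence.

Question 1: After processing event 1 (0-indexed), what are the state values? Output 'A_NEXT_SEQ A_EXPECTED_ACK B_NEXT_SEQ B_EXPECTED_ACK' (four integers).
After event 0: A_seq=1033 A_ack=0 B_seq=0 B_ack=1033
After event 1: A_seq=1033 A_ack=168 B_seq=168 B_ack=1033

1033 168 168 1033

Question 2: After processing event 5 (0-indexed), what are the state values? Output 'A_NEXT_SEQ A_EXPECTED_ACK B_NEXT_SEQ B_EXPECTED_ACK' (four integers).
After event 0: A_seq=1033 A_ack=0 B_seq=0 B_ack=1033
After event 1: A_seq=1033 A_ack=168 B_seq=168 B_ack=1033
After event 2: A_seq=1153 A_ack=168 B_seq=168 B_ack=1033
After event 3: A_seq=1224 A_ack=168 B_seq=168 B_ack=1033
After event 4: A_seq=1224 A_ack=168 B_seq=168 B_ack=1224
After event 5: A_seq=1259 A_ack=168 B_seq=168 B_ack=1259

1259 168 168 1259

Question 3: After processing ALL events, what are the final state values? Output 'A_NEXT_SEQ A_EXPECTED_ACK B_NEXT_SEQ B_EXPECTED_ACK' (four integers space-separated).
Answer: 1259 168 168 1259

Derivation:
After event 0: A_seq=1033 A_ack=0 B_seq=0 B_ack=1033
After event 1: A_seq=1033 A_ack=168 B_seq=168 B_ack=1033
After event 2: A_seq=1153 A_ack=168 B_seq=168 B_ack=1033
After event 3: A_seq=1224 A_ack=168 B_seq=168 B_ack=1033
After event 4: A_seq=1224 A_ack=168 B_seq=168 B_ack=1224
After event 5: A_seq=1259 A_ack=168 B_seq=168 B_ack=1259
After event 6: A_seq=1259 A_ack=168 B_seq=168 B_ack=1259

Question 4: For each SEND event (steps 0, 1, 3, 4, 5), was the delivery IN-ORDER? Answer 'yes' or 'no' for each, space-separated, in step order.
Answer: yes yes no yes yes

Derivation:
Step 0: SEND seq=1000 -> in-order
Step 1: SEND seq=0 -> in-order
Step 3: SEND seq=1153 -> out-of-order
Step 4: SEND seq=1033 -> in-order
Step 5: SEND seq=1224 -> in-order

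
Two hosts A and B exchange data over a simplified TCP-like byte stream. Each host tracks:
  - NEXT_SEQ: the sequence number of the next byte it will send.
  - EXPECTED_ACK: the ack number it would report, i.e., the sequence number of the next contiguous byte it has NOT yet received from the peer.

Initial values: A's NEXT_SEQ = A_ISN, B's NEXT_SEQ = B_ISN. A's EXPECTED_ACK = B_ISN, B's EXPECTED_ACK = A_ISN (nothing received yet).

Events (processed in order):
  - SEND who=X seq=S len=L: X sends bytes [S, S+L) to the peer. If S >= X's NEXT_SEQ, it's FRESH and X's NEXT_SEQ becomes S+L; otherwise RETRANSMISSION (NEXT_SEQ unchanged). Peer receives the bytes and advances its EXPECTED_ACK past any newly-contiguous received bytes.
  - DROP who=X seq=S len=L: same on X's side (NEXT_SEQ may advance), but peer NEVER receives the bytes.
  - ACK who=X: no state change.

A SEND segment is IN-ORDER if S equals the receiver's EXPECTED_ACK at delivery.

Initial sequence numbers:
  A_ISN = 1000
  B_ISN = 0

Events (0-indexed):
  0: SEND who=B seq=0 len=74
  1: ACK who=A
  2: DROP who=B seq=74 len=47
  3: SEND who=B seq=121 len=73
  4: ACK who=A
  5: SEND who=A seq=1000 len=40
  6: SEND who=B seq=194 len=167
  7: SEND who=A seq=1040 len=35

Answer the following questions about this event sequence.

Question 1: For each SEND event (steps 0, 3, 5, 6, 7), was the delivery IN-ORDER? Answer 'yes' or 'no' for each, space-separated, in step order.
Step 0: SEND seq=0 -> in-order
Step 3: SEND seq=121 -> out-of-order
Step 5: SEND seq=1000 -> in-order
Step 6: SEND seq=194 -> out-of-order
Step 7: SEND seq=1040 -> in-order

Answer: yes no yes no yes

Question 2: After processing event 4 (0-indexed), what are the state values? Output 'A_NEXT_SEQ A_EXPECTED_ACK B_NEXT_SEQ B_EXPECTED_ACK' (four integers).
After event 0: A_seq=1000 A_ack=74 B_seq=74 B_ack=1000
After event 1: A_seq=1000 A_ack=74 B_seq=74 B_ack=1000
After event 2: A_seq=1000 A_ack=74 B_seq=121 B_ack=1000
After event 3: A_seq=1000 A_ack=74 B_seq=194 B_ack=1000
After event 4: A_seq=1000 A_ack=74 B_seq=194 B_ack=1000

1000 74 194 1000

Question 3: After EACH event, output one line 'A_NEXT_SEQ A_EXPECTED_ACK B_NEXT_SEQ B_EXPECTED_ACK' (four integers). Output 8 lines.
1000 74 74 1000
1000 74 74 1000
1000 74 121 1000
1000 74 194 1000
1000 74 194 1000
1040 74 194 1040
1040 74 361 1040
1075 74 361 1075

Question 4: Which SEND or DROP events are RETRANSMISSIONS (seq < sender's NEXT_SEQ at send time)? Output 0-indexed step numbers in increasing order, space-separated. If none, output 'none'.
Answer: none

Derivation:
Step 0: SEND seq=0 -> fresh
Step 2: DROP seq=74 -> fresh
Step 3: SEND seq=121 -> fresh
Step 5: SEND seq=1000 -> fresh
Step 6: SEND seq=194 -> fresh
Step 7: SEND seq=1040 -> fresh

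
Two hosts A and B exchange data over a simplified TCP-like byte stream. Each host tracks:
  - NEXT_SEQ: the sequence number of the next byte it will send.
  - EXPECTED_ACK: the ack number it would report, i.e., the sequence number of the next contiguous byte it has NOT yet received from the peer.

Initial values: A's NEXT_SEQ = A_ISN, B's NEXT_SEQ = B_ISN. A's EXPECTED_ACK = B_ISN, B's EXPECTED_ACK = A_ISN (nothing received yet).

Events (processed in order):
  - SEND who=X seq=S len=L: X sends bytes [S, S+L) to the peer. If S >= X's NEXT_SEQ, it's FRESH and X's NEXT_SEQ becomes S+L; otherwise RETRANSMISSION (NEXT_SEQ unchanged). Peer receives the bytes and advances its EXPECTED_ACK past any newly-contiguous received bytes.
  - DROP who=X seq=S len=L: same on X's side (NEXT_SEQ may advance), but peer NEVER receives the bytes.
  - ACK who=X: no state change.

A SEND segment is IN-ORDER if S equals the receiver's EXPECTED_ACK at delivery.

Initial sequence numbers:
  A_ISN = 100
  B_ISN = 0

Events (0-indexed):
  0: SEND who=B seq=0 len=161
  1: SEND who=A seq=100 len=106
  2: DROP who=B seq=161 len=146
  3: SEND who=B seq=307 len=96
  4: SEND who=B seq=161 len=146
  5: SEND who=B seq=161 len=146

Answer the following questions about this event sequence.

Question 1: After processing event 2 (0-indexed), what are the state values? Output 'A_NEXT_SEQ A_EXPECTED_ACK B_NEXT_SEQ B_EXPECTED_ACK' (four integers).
After event 0: A_seq=100 A_ack=161 B_seq=161 B_ack=100
After event 1: A_seq=206 A_ack=161 B_seq=161 B_ack=206
After event 2: A_seq=206 A_ack=161 B_seq=307 B_ack=206

206 161 307 206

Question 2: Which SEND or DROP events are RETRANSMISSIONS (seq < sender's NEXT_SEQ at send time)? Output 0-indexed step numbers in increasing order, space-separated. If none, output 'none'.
Answer: 4 5

Derivation:
Step 0: SEND seq=0 -> fresh
Step 1: SEND seq=100 -> fresh
Step 2: DROP seq=161 -> fresh
Step 3: SEND seq=307 -> fresh
Step 4: SEND seq=161 -> retransmit
Step 5: SEND seq=161 -> retransmit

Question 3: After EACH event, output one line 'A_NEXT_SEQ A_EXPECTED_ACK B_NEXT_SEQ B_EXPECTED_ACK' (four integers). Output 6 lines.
100 161 161 100
206 161 161 206
206 161 307 206
206 161 403 206
206 403 403 206
206 403 403 206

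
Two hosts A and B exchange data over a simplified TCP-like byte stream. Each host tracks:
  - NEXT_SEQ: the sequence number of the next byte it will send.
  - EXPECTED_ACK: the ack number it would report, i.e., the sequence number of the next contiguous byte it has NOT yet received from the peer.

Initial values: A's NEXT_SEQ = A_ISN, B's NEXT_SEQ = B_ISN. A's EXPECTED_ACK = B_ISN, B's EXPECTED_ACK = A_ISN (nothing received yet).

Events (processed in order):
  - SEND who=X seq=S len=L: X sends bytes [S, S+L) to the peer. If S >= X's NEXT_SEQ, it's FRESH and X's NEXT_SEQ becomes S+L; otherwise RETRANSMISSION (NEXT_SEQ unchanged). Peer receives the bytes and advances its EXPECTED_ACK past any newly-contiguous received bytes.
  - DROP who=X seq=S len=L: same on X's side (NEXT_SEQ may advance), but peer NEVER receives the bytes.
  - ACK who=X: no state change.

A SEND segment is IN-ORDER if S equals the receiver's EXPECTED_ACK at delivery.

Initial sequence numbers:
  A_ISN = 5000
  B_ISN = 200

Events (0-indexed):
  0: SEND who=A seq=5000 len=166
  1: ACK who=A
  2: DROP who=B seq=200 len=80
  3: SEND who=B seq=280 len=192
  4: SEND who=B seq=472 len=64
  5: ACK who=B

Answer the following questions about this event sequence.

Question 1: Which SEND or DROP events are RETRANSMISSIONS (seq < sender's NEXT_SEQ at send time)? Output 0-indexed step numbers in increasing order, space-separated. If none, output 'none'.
Answer: none

Derivation:
Step 0: SEND seq=5000 -> fresh
Step 2: DROP seq=200 -> fresh
Step 3: SEND seq=280 -> fresh
Step 4: SEND seq=472 -> fresh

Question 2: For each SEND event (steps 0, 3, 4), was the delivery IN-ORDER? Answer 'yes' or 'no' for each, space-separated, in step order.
Step 0: SEND seq=5000 -> in-order
Step 3: SEND seq=280 -> out-of-order
Step 4: SEND seq=472 -> out-of-order

Answer: yes no no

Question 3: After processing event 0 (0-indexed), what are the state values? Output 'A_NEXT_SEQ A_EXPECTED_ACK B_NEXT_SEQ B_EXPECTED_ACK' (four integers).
After event 0: A_seq=5166 A_ack=200 B_seq=200 B_ack=5166

5166 200 200 5166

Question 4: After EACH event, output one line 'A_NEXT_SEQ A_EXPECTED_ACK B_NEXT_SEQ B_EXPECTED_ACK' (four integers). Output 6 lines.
5166 200 200 5166
5166 200 200 5166
5166 200 280 5166
5166 200 472 5166
5166 200 536 5166
5166 200 536 5166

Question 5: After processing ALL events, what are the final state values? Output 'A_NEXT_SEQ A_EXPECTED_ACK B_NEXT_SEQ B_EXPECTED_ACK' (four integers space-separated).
Answer: 5166 200 536 5166

Derivation:
After event 0: A_seq=5166 A_ack=200 B_seq=200 B_ack=5166
After event 1: A_seq=5166 A_ack=200 B_seq=200 B_ack=5166
After event 2: A_seq=5166 A_ack=200 B_seq=280 B_ack=5166
After event 3: A_seq=5166 A_ack=200 B_seq=472 B_ack=5166
After event 4: A_seq=5166 A_ack=200 B_seq=536 B_ack=5166
After event 5: A_seq=5166 A_ack=200 B_seq=536 B_ack=5166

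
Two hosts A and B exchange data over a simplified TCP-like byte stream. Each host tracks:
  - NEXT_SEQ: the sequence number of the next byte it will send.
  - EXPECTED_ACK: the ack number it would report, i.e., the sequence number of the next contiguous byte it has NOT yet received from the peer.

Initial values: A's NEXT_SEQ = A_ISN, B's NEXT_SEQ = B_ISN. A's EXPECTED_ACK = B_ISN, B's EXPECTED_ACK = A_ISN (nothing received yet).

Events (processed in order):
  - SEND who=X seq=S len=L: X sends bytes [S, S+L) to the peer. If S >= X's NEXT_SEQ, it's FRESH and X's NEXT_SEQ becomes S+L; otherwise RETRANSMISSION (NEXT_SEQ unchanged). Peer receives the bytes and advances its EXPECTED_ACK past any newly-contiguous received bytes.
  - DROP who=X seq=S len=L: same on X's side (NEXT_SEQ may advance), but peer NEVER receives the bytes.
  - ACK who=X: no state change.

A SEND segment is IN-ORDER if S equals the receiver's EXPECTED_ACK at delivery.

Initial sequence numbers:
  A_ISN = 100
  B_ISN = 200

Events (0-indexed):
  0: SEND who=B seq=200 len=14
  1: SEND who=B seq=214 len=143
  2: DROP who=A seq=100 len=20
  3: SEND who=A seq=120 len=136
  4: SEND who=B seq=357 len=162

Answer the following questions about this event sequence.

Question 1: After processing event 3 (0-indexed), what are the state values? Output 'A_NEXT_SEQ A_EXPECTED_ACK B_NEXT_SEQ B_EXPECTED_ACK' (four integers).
After event 0: A_seq=100 A_ack=214 B_seq=214 B_ack=100
After event 1: A_seq=100 A_ack=357 B_seq=357 B_ack=100
After event 2: A_seq=120 A_ack=357 B_seq=357 B_ack=100
After event 3: A_seq=256 A_ack=357 B_seq=357 B_ack=100

256 357 357 100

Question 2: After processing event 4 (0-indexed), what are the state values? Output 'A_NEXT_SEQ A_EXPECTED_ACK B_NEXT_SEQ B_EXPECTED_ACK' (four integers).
After event 0: A_seq=100 A_ack=214 B_seq=214 B_ack=100
After event 1: A_seq=100 A_ack=357 B_seq=357 B_ack=100
After event 2: A_seq=120 A_ack=357 B_seq=357 B_ack=100
After event 3: A_seq=256 A_ack=357 B_seq=357 B_ack=100
After event 4: A_seq=256 A_ack=519 B_seq=519 B_ack=100

256 519 519 100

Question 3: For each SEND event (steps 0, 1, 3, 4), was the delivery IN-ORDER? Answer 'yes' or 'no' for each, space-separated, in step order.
Step 0: SEND seq=200 -> in-order
Step 1: SEND seq=214 -> in-order
Step 3: SEND seq=120 -> out-of-order
Step 4: SEND seq=357 -> in-order

Answer: yes yes no yes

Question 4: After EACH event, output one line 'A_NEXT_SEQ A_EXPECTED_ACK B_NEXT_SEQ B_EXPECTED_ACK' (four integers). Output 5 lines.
100 214 214 100
100 357 357 100
120 357 357 100
256 357 357 100
256 519 519 100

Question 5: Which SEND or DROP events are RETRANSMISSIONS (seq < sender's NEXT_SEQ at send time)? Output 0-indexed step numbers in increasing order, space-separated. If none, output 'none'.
Step 0: SEND seq=200 -> fresh
Step 1: SEND seq=214 -> fresh
Step 2: DROP seq=100 -> fresh
Step 3: SEND seq=120 -> fresh
Step 4: SEND seq=357 -> fresh

Answer: none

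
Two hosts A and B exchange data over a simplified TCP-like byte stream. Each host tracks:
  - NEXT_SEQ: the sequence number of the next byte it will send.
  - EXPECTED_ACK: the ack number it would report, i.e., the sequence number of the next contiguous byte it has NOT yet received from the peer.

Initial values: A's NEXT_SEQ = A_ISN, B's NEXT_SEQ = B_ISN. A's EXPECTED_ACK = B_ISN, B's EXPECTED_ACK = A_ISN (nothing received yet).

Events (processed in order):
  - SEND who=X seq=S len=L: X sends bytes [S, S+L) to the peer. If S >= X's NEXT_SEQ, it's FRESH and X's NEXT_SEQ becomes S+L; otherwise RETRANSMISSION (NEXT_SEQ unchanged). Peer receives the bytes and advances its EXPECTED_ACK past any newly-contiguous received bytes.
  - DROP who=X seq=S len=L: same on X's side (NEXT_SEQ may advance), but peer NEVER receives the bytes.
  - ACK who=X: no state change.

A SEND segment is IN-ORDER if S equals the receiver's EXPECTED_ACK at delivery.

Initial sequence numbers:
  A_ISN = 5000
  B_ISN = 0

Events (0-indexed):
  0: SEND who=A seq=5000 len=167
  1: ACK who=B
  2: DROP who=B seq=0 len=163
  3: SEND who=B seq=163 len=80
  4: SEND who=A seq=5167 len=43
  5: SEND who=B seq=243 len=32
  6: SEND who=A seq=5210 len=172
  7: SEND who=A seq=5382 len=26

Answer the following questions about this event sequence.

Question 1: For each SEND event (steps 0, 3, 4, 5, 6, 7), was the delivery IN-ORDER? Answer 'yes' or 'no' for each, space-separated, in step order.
Step 0: SEND seq=5000 -> in-order
Step 3: SEND seq=163 -> out-of-order
Step 4: SEND seq=5167 -> in-order
Step 5: SEND seq=243 -> out-of-order
Step 6: SEND seq=5210 -> in-order
Step 7: SEND seq=5382 -> in-order

Answer: yes no yes no yes yes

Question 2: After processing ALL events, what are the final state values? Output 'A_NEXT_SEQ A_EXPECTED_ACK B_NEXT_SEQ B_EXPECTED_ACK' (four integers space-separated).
After event 0: A_seq=5167 A_ack=0 B_seq=0 B_ack=5167
After event 1: A_seq=5167 A_ack=0 B_seq=0 B_ack=5167
After event 2: A_seq=5167 A_ack=0 B_seq=163 B_ack=5167
After event 3: A_seq=5167 A_ack=0 B_seq=243 B_ack=5167
After event 4: A_seq=5210 A_ack=0 B_seq=243 B_ack=5210
After event 5: A_seq=5210 A_ack=0 B_seq=275 B_ack=5210
After event 6: A_seq=5382 A_ack=0 B_seq=275 B_ack=5382
After event 7: A_seq=5408 A_ack=0 B_seq=275 B_ack=5408

Answer: 5408 0 275 5408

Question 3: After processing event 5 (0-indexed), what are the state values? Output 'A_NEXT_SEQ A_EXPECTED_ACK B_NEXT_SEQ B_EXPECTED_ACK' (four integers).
After event 0: A_seq=5167 A_ack=0 B_seq=0 B_ack=5167
After event 1: A_seq=5167 A_ack=0 B_seq=0 B_ack=5167
After event 2: A_seq=5167 A_ack=0 B_seq=163 B_ack=5167
After event 3: A_seq=5167 A_ack=0 B_seq=243 B_ack=5167
After event 4: A_seq=5210 A_ack=0 B_seq=243 B_ack=5210
After event 5: A_seq=5210 A_ack=0 B_seq=275 B_ack=5210

5210 0 275 5210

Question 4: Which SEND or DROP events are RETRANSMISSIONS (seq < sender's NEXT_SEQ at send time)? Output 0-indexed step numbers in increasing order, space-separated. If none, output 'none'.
Answer: none

Derivation:
Step 0: SEND seq=5000 -> fresh
Step 2: DROP seq=0 -> fresh
Step 3: SEND seq=163 -> fresh
Step 4: SEND seq=5167 -> fresh
Step 5: SEND seq=243 -> fresh
Step 6: SEND seq=5210 -> fresh
Step 7: SEND seq=5382 -> fresh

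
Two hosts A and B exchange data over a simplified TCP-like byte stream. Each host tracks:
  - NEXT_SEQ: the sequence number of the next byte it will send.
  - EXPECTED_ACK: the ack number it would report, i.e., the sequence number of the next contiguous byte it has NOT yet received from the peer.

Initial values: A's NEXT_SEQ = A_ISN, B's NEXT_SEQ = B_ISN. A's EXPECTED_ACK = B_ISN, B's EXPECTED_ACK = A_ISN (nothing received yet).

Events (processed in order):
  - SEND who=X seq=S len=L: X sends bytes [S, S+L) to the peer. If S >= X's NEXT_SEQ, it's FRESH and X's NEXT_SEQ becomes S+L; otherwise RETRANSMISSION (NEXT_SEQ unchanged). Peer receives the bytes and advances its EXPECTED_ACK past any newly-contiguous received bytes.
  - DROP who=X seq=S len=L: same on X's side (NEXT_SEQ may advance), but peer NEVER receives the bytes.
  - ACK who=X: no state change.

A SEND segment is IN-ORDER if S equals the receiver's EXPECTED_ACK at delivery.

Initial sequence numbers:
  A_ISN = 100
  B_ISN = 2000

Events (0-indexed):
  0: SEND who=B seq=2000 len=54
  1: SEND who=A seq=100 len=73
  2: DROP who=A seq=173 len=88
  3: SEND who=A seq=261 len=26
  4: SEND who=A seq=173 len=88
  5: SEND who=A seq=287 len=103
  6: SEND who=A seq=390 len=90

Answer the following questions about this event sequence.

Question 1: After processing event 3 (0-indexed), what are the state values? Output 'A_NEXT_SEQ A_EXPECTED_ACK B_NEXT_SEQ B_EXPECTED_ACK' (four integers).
After event 0: A_seq=100 A_ack=2054 B_seq=2054 B_ack=100
After event 1: A_seq=173 A_ack=2054 B_seq=2054 B_ack=173
After event 2: A_seq=261 A_ack=2054 B_seq=2054 B_ack=173
After event 3: A_seq=287 A_ack=2054 B_seq=2054 B_ack=173

287 2054 2054 173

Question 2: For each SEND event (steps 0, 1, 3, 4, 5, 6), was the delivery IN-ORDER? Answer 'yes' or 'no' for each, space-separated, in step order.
Answer: yes yes no yes yes yes

Derivation:
Step 0: SEND seq=2000 -> in-order
Step 1: SEND seq=100 -> in-order
Step 3: SEND seq=261 -> out-of-order
Step 4: SEND seq=173 -> in-order
Step 5: SEND seq=287 -> in-order
Step 6: SEND seq=390 -> in-order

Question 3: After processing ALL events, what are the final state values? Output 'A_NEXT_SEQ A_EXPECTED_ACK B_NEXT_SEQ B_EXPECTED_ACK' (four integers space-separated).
After event 0: A_seq=100 A_ack=2054 B_seq=2054 B_ack=100
After event 1: A_seq=173 A_ack=2054 B_seq=2054 B_ack=173
After event 2: A_seq=261 A_ack=2054 B_seq=2054 B_ack=173
After event 3: A_seq=287 A_ack=2054 B_seq=2054 B_ack=173
After event 4: A_seq=287 A_ack=2054 B_seq=2054 B_ack=287
After event 5: A_seq=390 A_ack=2054 B_seq=2054 B_ack=390
After event 6: A_seq=480 A_ack=2054 B_seq=2054 B_ack=480

Answer: 480 2054 2054 480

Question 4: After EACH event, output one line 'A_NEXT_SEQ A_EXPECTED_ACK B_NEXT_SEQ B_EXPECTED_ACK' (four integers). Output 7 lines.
100 2054 2054 100
173 2054 2054 173
261 2054 2054 173
287 2054 2054 173
287 2054 2054 287
390 2054 2054 390
480 2054 2054 480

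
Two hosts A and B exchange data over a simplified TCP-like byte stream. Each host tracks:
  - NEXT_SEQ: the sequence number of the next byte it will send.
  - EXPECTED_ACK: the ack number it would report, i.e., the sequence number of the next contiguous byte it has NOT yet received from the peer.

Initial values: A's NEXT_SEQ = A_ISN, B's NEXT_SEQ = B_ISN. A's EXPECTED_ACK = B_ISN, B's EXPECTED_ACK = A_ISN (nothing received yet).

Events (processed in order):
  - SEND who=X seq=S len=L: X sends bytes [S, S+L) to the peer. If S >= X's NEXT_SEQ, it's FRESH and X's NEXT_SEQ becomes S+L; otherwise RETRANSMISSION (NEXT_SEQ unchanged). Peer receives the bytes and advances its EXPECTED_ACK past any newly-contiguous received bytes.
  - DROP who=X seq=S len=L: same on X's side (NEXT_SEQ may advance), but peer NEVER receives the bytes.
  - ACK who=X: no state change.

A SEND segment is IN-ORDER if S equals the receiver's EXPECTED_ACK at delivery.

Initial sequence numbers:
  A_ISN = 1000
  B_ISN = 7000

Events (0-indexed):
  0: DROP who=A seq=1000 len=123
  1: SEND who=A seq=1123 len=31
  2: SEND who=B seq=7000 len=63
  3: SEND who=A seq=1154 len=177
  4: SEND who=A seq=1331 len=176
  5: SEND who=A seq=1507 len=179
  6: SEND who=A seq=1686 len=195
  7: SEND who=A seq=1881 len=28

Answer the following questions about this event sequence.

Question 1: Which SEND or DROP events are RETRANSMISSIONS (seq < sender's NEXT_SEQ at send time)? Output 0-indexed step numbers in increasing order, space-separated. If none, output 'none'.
Answer: none

Derivation:
Step 0: DROP seq=1000 -> fresh
Step 1: SEND seq=1123 -> fresh
Step 2: SEND seq=7000 -> fresh
Step 3: SEND seq=1154 -> fresh
Step 4: SEND seq=1331 -> fresh
Step 5: SEND seq=1507 -> fresh
Step 6: SEND seq=1686 -> fresh
Step 7: SEND seq=1881 -> fresh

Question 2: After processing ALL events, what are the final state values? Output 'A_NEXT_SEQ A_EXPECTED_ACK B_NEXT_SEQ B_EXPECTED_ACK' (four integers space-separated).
Answer: 1909 7063 7063 1000

Derivation:
After event 0: A_seq=1123 A_ack=7000 B_seq=7000 B_ack=1000
After event 1: A_seq=1154 A_ack=7000 B_seq=7000 B_ack=1000
After event 2: A_seq=1154 A_ack=7063 B_seq=7063 B_ack=1000
After event 3: A_seq=1331 A_ack=7063 B_seq=7063 B_ack=1000
After event 4: A_seq=1507 A_ack=7063 B_seq=7063 B_ack=1000
After event 5: A_seq=1686 A_ack=7063 B_seq=7063 B_ack=1000
After event 6: A_seq=1881 A_ack=7063 B_seq=7063 B_ack=1000
After event 7: A_seq=1909 A_ack=7063 B_seq=7063 B_ack=1000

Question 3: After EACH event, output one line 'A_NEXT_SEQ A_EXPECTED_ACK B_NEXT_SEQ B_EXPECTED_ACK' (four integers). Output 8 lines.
1123 7000 7000 1000
1154 7000 7000 1000
1154 7063 7063 1000
1331 7063 7063 1000
1507 7063 7063 1000
1686 7063 7063 1000
1881 7063 7063 1000
1909 7063 7063 1000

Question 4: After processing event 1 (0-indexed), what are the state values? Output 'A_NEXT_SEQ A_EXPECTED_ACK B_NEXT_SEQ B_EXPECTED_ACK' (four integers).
After event 0: A_seq=1123 A_ack=7000 B_seq=7000 B_ack=1000
After event 1: A_seq=1154 A_ack=7000 B_seq=7000 B_ack=1000

1154 7000 7000 1000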